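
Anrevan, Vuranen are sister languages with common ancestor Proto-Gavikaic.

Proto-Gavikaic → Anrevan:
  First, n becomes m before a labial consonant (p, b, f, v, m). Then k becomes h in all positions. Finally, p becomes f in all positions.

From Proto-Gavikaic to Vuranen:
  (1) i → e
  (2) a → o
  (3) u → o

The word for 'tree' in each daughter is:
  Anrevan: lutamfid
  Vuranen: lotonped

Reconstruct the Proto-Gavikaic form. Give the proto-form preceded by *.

*lutanpid

Position 5: Anrevan has m, Vuranen has n. Vuranen preserves n here (none of its changes turn any other segment into n), so the proto-segment is *n.
Position 7: Anrevan has i, Vuranen has e. Anrevan preserves i here (none of its changes turn any other segment into i), so the proto-segment is *i.
Continuing position by position gives *lutanpid; check it forward:
Anrevan: *lutanpid > lutampid > lutamfid  (by nasal place assimilation, unconditioned shift)
Vuranen: *lutanpid > lutanped > lutonped > lotonped  (by vowel merger, vowel merger, vowel merger)
Only *lutanpid yields all of Anrevan lutamfid, Vuranen lotonped.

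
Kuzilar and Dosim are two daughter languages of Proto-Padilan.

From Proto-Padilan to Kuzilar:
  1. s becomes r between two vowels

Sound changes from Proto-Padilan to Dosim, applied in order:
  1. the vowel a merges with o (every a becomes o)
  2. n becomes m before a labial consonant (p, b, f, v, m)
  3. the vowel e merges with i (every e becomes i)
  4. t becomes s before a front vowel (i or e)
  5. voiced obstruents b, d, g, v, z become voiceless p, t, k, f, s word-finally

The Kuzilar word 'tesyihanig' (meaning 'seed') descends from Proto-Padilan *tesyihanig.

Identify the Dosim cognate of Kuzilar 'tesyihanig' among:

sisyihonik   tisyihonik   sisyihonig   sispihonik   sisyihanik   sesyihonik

sisyihonik

Dosim: *tesyihanig > tesyihonig > tisyihonig > sisyihonig > sisyihonik  (by vowel merger, vowel merger, palatalisation, final devoicing)
Only 'sisyihonik' matches the regular Dosim development of *tesyihanig.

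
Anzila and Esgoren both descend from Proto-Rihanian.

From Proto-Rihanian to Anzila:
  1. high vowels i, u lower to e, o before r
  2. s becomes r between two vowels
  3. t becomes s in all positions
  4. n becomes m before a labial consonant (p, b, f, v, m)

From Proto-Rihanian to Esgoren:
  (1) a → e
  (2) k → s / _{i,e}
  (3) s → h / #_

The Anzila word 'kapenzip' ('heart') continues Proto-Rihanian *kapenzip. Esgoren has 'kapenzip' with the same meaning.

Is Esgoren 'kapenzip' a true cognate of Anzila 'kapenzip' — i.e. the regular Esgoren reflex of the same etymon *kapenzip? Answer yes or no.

no

Derive the expected Esgoren reflex of *kapenzip:
Esgoren: *kapenzip
  kapenzip → kepenzip   [vowel merger]
  kepenzip → sepenzip   [palatalisation]
  sepenzip → hepenzip   [debuccalisation]
  giving Esgoren hepenzip.
The regular Esgoren reflex would be 'hepenzip', but the attested form is 'kapenzip'. The correspondence is irregular, so they are not cognates (the Esgoren form has a different source).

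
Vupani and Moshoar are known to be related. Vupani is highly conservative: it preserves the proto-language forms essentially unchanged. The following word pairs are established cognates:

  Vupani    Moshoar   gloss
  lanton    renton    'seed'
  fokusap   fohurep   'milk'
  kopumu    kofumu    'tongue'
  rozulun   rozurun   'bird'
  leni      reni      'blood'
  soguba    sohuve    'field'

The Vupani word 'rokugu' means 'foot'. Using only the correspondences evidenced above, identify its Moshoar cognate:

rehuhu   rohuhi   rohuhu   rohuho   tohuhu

fokusap ~ fohurep — Vupani k corresponds to Moshoar h between vowels (before a back vowel).
soguba ~ sohuve — Vupani g corresponds to Moshoar h between vowels (before a back vowel).
Applying these to Vupani 'rokugu':
  rokugu → rohugu   (k→h between vowels (before a back vowel))
  rohugu → rohuhu   (g→h between vowels (before a back vowel))
So the Moshoar cognate is 'rohuhu'.

rohuhu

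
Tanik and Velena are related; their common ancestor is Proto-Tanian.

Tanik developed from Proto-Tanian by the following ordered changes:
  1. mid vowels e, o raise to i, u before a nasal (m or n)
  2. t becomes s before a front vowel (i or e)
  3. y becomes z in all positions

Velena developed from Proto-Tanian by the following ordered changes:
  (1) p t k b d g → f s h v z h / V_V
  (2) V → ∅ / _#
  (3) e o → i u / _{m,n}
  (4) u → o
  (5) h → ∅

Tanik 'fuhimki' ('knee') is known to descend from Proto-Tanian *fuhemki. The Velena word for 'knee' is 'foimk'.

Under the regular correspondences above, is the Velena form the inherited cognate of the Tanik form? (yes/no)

Derive the expected Velena reflex of *fuhemki:
Velena: start from *fuhemki.
  rule 1: no change — fuhemki
  rule 2 (apocope): fuhemki → fuhemk
  rule 3 (pre-nasal raising): fuhemk → fuhimk
  rule 4 (vowel merger): fuhimk → fohimk
  rule 5 (h-loss): fohimk → foimk
  ⇒ Velena foimk
Velena 'foimk' matches the regular reflex exactly, so the pair is cognate.

yes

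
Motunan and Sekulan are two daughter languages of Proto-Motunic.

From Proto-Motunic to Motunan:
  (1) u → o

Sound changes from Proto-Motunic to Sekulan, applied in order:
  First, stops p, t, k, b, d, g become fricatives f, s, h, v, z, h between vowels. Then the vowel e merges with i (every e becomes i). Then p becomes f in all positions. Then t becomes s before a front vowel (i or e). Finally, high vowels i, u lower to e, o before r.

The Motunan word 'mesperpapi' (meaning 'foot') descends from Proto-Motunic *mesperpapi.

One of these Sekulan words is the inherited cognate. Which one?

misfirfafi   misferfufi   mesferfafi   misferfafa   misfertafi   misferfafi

Sekulan: start from *mesperpapi.
  rule 1 (intervocalic lenition): mesperpapi → mesperpafi
  rule 2 (vowel merger): mesperpafi → mispirpafi
  rule 3 (unconditioned shift): mispirpafi → misfirfafi
  rule 4: no change — misfirfafi
  rule 5 (pre-rhotic lowering): misfirfafi → misferfafi
  ⇒ Sekulan misferfafi
Among the options, 'misferfafi' alone shows every Sekulan change applied in order.

misferfafi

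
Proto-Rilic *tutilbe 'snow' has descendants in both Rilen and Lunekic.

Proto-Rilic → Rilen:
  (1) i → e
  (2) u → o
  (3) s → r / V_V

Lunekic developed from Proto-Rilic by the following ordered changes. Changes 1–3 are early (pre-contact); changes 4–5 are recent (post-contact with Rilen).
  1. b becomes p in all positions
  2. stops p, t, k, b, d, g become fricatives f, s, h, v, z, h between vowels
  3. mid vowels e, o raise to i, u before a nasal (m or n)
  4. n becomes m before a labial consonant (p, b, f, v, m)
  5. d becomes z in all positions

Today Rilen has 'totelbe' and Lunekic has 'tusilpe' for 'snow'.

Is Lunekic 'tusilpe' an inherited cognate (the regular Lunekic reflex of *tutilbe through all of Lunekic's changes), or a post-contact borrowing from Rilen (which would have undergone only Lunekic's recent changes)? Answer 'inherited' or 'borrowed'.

If inherited, *tutilbe would pass through all of Lunekic's changes:
Lunekic: *tutilbe > tutilpe > tusilpe  (by unconditioned shift, intervocalic lenition)
If borrowed from Rilen 'totelbe' after the early changes, it would undergo only the recent ones:
  rule 4 (nasal place assimilation): no change (totelbe)
  rule 5 (unconditioned shift): no change (totelbe)
  ⇒ as a loan: totelbe
Lunekic 'tusilpe' matches the inherited outcome exactly, so it is an inherited cognate, not a loan.

inherited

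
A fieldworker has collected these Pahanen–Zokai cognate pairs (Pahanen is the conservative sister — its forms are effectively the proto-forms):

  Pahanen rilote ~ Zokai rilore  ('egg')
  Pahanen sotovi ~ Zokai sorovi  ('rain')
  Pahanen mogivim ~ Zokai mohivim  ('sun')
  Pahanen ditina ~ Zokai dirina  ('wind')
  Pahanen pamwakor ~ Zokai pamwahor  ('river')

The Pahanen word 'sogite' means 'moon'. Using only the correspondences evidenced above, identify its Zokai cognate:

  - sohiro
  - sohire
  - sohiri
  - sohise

mogivim ~ mohivim — Pahanen g corresponds to Zokai h between vowels (before a front vowel).
rilote ~ rilore — Pahanen t corresponds to Zokai r between vowels (before a front vowel).
Applying these to Pahanen 'sogite':
  sogite → sohite   (g→h between vowels (before a front vowel))
  sohite → sohire   (t→r between vowels (before a front vowel))
So the Zokai cognate is 'sohire'.

sohire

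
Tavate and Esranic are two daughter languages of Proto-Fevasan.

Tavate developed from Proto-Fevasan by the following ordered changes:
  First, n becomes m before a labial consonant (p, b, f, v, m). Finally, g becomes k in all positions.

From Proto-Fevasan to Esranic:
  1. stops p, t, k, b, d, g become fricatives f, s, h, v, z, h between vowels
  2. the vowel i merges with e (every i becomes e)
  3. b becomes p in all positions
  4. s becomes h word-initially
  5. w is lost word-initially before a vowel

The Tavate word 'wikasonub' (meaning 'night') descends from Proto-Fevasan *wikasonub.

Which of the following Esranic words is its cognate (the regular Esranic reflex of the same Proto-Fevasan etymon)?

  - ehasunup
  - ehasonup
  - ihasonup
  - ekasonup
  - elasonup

Esranic: start from *wikasonub.
  rule 1 (intervocalic lenition): wikasonub → wihasonub
  rule 2 (vowel merger): wihasonub → wehasonub
  rule 3 (unconditioned shift): wehasonub → wehasonup
  rule 4: no change — wehasonup
  rule 5 (glide loss): wehasonup → ehasonup
  ⇒ Esranic ehasonup
The other candidates each miss or misapply at least one Esranic change.

ehasonup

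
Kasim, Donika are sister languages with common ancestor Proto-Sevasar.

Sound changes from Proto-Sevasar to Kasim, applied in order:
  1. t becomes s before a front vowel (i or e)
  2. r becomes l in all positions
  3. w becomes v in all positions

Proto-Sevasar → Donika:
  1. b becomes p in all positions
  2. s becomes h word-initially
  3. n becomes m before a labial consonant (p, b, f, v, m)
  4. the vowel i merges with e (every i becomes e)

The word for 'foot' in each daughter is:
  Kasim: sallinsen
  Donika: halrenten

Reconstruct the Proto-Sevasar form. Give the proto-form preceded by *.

*salrinten

Position 1: Kasim has s, Donika has h. Taking the neighbouring segments as reconstructed: Kasim s can only go back to *s; Donika h could go back to *s or *h — the one source consistent with every daughter is *s.
Position 5: Kasim has i, Donika has e. Kasim preserves i here (none of its changes turn any other segment into i), so the proto-segment is *i.
Continuing position by position gives *salrinten; check it forward:
Kasim: start from *salrinten.
  rule 1 (palatalisation): salrinten → salrinsen
  rule 2 (unconditioned shift): salrinsen → sallinsen
  rule 3: no change — sallinsen
  ⇒ Kasim sallinsen
Donika: start from *salrinten.
  rule 1: no change — salrinten
  rule 2 (debuccalisation): salrinten → halrinten
  rule 3: no change — halrinten
  rule 4 (vowel merger): halrinten → halrenten
  ⇒ Donika halrenten
Only *salrinten yields all of Kasim sallinsen, Donika halrenten.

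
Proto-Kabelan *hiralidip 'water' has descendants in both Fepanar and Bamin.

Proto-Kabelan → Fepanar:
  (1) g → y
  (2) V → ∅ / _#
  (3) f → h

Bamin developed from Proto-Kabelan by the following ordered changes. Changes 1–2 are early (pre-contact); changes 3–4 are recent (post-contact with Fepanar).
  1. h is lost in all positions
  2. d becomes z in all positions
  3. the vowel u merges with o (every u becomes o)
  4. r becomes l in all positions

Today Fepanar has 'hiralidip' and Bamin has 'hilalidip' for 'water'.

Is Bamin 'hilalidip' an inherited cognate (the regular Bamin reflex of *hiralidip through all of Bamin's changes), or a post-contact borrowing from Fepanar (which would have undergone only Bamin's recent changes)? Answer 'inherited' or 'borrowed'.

If inherited, *hiralidip would pass through all of Bamin's changes:
Bamin: *hiralidip > iralidip > iralizip > ilalizip  (by h-loss, unconditioned shift, unconditioned shift)
If borrowed from Fepanar 'hiralidip' after the early changes, it would undergo only the recent ones:
  rule 3 (vowel merger): no change (hiralidip)
  rule 4 (unconditioned shift): hiralidip → hilalidip
  ⇒ as a loan: hilalidip
Bamin 'hilalidip' matches the loan outcome 'hilalidip', not the inherited 'ilalizip' — it skipped the early Bamin changes, so it was borrowed from Fepanar.

borrowed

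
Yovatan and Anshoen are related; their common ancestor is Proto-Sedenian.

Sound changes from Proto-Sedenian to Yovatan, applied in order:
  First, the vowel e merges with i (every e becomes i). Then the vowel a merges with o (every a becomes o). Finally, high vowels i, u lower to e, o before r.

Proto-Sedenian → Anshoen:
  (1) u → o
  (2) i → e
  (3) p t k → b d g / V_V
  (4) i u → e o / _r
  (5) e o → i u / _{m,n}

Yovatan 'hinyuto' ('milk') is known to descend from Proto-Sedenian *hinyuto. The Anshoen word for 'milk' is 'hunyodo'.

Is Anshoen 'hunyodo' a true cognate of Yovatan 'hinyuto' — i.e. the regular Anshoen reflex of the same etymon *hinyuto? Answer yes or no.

Derive the expected Anshoen reflex of *hinyuto:
Anshoen: start from *hinyuto.
  rule 1 (vowel merger): hinyuto → hinyoto
  rule 2 (vowel merger): hinyoto → henyoto
  rule 3 (intervocalic voicing): henyoto → henyodo
  rule 4: no change — henyodo
  rule 5 (pre-nasal raising): henyodo → hinyodo
  ⇒ Anshoen hinyodo
The regular Anshoen reflex would be 'hinyodo', but the attested form is 'hunyodo'. The correspondence is irregular, so they are not cognates (the Anshoen form has a different source).

no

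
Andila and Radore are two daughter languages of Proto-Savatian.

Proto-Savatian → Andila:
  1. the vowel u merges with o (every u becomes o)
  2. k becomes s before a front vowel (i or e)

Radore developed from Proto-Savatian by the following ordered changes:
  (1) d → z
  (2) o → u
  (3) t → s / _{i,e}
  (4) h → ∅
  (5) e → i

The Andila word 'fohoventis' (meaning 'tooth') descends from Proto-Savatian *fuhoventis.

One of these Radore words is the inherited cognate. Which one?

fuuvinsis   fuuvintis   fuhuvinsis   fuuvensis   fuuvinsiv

Radore: *fuhoventis > fuhuventis > fuhuvensis > fuuvensis > fuuvinsis  (by vowel merger, palatalisation, h-loss, vowel merger)
Only 'fuuvinsis' matches the regular Radore development of *fuhoventis.

fuuvinsis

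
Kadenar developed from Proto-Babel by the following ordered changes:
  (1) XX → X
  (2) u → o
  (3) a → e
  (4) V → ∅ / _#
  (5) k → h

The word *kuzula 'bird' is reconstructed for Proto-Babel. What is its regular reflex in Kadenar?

Kadenar: start from *kuzula.
  rule 1: no change — kuzula
  rule 2 (vowel merger): kuzula → kozola
  rule 3 (vowel merger): kozola → kozole
  rule 4 (apocope): kozole → kozol
  rule 5 (unconditioned shift): kozol → hozol
  ⇒ Kadenar hozol

hozol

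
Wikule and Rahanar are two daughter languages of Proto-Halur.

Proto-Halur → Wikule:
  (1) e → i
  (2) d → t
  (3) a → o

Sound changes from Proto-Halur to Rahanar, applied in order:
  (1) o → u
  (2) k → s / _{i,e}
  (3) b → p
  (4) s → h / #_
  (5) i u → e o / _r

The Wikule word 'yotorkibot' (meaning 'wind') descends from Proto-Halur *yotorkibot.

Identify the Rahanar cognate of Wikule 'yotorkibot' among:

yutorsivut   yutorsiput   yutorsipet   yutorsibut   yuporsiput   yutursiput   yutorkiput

Rahanar: start from *yotorkibot.
  rule 1 (vowel merger): yotorkibot → yuturkibut
  rule 2 (palatalisation): yuturkibut → yutursibut
  rule 3 (unconditioned shift): yutursibut → yutursiput
  rule 4: no change — yutursiput
  rule 5 (pre-rhotic lowering): yutursiput → yutorsiput
  ⇒ Rahanar yutorsiput
Among the options, 'yutorsiput' alone shows every Rahanar change applied in order.

yutorsiput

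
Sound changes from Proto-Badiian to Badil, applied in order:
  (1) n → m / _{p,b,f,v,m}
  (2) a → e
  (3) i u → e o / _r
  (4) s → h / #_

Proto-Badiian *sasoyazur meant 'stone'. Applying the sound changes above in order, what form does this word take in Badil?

Badil: start from *sasoyazur.
  rule 1: no change — sasoyazur
  rule 2 (vowel merger): sasoyazur → sesoyezur
  rule 3 (pre-rhotic lowering): sesoyezur → sesoyezor
  rule 4 (debuccalisation): sesoyezor → hesoyezor
  ⇒ Badil hesoyezor

hesoyezor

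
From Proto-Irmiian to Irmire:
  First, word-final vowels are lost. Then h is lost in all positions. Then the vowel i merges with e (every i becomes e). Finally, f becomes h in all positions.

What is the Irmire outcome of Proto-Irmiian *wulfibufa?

wulhebuh

Irmire: start from *wulfibufa.
  rule 1 (apocope): wulfibufa → wulfibuf
  rule 2: no change — wulfibuf
  rule 3 (vowel merger): wulfibuf → wulfebuf
  rule 4 (unconditioned shift): wulfebuf → wulhebuh
  ⇒ Irmire wulhebuh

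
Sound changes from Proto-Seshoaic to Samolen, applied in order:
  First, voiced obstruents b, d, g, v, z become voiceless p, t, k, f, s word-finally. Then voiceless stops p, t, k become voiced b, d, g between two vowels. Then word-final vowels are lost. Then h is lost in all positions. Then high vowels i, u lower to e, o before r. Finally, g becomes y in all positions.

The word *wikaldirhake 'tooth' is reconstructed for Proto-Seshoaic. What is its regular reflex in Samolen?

Samolen: start from *wikaldirhake.
  rule 1: no change — wikaldirhake
  rule 2 (intervocalic voicing): wikaldirhake → wigaldirhage
  rule 3 (apocope): wigaldirhage → wigaldirhag
  rule 4 (h-loss): wigaldirhag → wigaldirag
  rule 5 (pre-rhotic lowering): wigaldirag → wigalderag
  rule 6 (unconditioned shift): wigalderag → wiyalderay
  ⇒ Samolen wiyalderay

wiyalderay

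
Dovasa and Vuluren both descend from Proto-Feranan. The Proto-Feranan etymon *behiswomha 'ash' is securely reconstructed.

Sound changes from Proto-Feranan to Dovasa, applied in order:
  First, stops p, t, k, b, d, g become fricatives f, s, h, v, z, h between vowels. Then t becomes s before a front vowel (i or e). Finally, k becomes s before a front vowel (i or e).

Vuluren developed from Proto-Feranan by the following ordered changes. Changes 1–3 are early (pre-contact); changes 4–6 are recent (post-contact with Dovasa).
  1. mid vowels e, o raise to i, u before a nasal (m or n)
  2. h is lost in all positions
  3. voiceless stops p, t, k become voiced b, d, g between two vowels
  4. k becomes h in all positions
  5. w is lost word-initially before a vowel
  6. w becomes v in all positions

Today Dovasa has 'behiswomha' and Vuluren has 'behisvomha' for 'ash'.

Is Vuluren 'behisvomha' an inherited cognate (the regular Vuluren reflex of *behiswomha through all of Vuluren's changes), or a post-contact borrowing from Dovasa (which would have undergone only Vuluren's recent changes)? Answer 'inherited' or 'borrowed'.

If inherited, *behiswomha would pass through all of Vuluren's changes:
Vuluren: *behiswomha
  behiswomha → behiswumha   [pre-nasal raising]
  behiswumha → beiswuma   [h-loss]
  beiswuma (rule 3 does not apply)
  beiswuma (rule 4 does not apply)
  beiswuma (rule 5 does not apply)
  beiswuma → beisvuma   [unconditioned shift]
  giving Vuluren beisvuma.
If borrowed from Dovasa 'behiswomha' after the early changes, it would undergo only the recent ones:
  rule 4 (unconditioned shift): no change (behiswomha)
  rule 5 (glide loss): no change (behiswomha)
  rule 6 (unconditioned shift): behiswomha → behisvomha
  ⇒ as a loan: behisvomha
Vuluren 'behisvomha' matches the loan outcome 'behisvomha', not the inherited 'beisvuma' — it skipped the early Vuluren changes, so it was borrowed from Dovasa.

borrowed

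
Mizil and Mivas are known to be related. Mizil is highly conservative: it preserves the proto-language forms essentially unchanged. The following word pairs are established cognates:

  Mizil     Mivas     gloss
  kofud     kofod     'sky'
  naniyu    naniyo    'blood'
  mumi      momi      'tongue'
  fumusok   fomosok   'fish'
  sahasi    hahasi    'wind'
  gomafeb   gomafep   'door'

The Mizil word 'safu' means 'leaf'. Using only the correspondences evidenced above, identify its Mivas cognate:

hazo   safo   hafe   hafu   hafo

hafo

sahasi ~ hahasi — Mizil s corresponds to Mivas h word-initially before a back vowel.
naniyu ~ naniyo — Mizil u corresponds to Mivas o word-finally.
Applying these to Mizil 'safu':
  safu → hafu   (s→h word-initially before a back vowel)
  hafu → hafo   (u→o word-finally)
So the Mivas cognate is 'hafo'.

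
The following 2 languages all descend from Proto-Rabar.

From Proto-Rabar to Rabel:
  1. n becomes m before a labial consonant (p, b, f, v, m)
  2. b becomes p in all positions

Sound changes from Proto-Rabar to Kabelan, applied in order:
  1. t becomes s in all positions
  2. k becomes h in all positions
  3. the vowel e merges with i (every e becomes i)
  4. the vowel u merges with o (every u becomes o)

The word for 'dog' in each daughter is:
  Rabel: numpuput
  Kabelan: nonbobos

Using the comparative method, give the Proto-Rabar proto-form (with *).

*nunbubut

Position 6: Rabel has p, Kabelan has b. Kabelan preserves b here (none of its changes turn any other segment into b), so the proto-segment is *b.
Position 4: Rabel has p, Kabelan has b. Kabelan preserves b here (none of its changes turn any other segment into b), so the proto-segment is *b.
Position 3: Rabel has m, Kabelan has n. Kabelan preserves n here (none of its changes turn any other segment into n), so the proto-segment is *n.
Continuing position by position gives *nunbubut; check it forward:
Rabel: *nunbubut
  nunbubut → numbubut   [nasal place assimilation]
  numbubut → numpuput   [unconditioned shift]
  giving Rabel numpuput.
Kabelan: *nunbubut > nunbubus > nonbobos  (by unconditioned shift, vowel merger)
Only *nunbubut yields all of Rabel numpuput, Kabelan nonbobos.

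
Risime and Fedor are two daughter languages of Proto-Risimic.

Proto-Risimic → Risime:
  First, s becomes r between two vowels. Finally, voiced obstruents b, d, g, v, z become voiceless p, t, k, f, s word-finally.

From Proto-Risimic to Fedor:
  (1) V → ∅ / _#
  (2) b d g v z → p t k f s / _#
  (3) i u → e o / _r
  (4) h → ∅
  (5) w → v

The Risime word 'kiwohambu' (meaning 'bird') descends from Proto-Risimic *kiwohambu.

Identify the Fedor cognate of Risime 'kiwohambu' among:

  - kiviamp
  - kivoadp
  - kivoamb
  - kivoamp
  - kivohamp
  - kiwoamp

Fedor: *kiwohambu
  kiwohambu → kiwohamb   [apocope]
  kiwohamb → kiwohamp   [final devoicing]
  kiwohamp (rule 3 does not apply)
  kiwohamp → kiwoamp   [h-loss]
  kiwoamp → kivoamp   [unconditioned shift]
  giving Fedor kivoamp.
Only 'kivoamp' matches the regular Fedor development of *kiwohambu.

kivoamp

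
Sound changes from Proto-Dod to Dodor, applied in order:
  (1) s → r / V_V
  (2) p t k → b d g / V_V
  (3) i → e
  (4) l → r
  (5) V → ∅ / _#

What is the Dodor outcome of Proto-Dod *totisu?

toder

Dodor: *totisu
  totisu → totiru   [rhotacism]
  totiru → todiru   [intervocalic voicing]
  todiru → toderu   [vowel merger]
  toderu (rule 4 does not apply)
  toderu → toder   [apocope]
  giving Dodor toder.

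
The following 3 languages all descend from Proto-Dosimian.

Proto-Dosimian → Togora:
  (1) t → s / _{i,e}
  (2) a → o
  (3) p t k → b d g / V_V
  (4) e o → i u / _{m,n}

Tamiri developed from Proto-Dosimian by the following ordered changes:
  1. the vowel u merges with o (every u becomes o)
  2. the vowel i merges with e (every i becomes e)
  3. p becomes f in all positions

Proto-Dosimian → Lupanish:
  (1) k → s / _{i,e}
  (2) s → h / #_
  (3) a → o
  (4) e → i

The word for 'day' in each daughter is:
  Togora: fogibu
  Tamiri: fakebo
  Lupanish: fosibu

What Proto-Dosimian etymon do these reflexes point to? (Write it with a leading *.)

*fakibu

Position 2: Togora has o, Tamiri has a, Lupanish has o. Tamiri preserves a here (none of its changes turn any other segment into a), so the proto-segment is *a.
Position 3: Togora has g, Tamiri has k, Lupanish has s. Tamiri preserves k here (none of its changes turn any other segment into k), so the proto-segment is *k.
Position 4: Togora has i, Tamiri has e, Lupanish has i. Taking the neighbouring segments as reconstructed: Togora i can only go back to *i; Tamiri e could go back to *e or *i; Lupanish i could go back to *e or *i — the one source consistent with every daughter is *i.
Continuing position by position gives *fakibu; check it forward:
Togora: start from *fakibu.
  rule 1: no change — fakibu
  rule 2 (vowel merger): fakibu → fokibu
  rule 3 (intervocalic voicing): fokibu → fogibu
  rule 4: no change — fogibu
  ⇒ Togora fogibu
Tamiri: start from *fakibu.
  rule 1 (vowel merger): fakibu → fakibo
  rule 2 (vowel merger): fakibo → fakebo
  rule 3: no change — fakebo
  ⇒ Tamiri fakebo
Lupanish: *fakibu > fasibu > fosibu  (by palatalisation, vowel merger)
*fakibu is the unique common source.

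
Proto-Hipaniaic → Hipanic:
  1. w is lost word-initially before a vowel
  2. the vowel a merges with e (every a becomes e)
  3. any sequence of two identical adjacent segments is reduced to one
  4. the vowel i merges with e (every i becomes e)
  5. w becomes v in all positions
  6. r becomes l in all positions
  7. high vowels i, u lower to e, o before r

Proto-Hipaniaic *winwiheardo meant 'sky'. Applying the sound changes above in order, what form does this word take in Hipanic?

Hipanic: start from *winwiheardo.
  rule 1 (glide loss): winwiheardo → inwiheardo
  rule 2 (vowel merger): inwiheardo → inwiheerdo
  rule 3 (degemination): inwiheerdo → inwiherdo
  rule 4 (vowel merger): inwiherdo → enweherdo
  rule 5 (unconditioned shift): enweherdo → enveherdo
  rule 6 (unconditioned shift): enveherdo → enveheldo
  rule 7: no change — enveheldo
  ⇒ Hipanic enveheldo

enveheldo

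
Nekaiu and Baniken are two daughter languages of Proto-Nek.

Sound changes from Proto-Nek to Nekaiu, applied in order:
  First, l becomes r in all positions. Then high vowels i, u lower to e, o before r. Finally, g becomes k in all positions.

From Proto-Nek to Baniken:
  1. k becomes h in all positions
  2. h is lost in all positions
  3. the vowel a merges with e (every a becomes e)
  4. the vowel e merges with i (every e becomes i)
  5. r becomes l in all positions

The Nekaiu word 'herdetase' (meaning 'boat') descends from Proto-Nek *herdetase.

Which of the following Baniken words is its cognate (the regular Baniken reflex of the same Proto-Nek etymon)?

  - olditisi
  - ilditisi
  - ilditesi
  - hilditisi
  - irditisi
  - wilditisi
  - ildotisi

ilditisi

Baniken: *herdetase > erdetase > erdetese > irditisi > ilditisi  (by h-loss, vowel merger, vowel merger, unconditioned shift)
Among the options, 'ilditisi' alone shows every Baniken change applied in order.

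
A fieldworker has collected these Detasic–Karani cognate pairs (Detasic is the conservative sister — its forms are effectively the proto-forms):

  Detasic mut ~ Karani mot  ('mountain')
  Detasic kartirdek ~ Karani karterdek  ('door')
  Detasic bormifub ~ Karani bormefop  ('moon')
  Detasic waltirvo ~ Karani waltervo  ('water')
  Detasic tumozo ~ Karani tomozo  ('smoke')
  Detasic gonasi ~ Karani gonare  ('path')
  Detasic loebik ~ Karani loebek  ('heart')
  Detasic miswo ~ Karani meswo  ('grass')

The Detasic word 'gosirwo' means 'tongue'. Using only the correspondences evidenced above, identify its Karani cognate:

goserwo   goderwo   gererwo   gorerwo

gorerwo

gonasi ~ gonare — Detasic s corresponds to Karani r between vowels (before a front vowel).
kartirdek ~ karterdek, waltirvo ~ waltervo — Detasic i corresponds to Karani e after a consonant, before r.
Applying these to Detasic 'gosirwo':
  gosirwo → gorirwo   (s→r between vowels (before a front vowel))
  gorirwo → gorerwo   (i→e after a consonant, before r)
So the Karani cognate is 'gorerwo'.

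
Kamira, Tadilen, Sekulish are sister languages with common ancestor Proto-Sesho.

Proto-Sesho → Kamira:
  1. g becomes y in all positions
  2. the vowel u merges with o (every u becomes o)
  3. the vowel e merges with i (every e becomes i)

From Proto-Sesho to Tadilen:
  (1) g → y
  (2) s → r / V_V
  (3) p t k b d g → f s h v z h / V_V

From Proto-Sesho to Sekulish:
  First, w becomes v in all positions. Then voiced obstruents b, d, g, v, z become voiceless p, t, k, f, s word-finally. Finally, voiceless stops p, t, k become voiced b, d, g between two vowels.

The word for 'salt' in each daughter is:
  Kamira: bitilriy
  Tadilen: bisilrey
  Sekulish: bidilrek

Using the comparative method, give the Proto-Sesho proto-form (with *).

*bitilreg

Position 7: Kamira has i, Tadilen has e, Sekulish has e. Tadilen preserves e here (none of its changes turn any other segment into e), so the proto-segment is *e.
Position 3: Kamira has t, Tadilen has s, Sekulish has d. Kamira preserves t here (none of its changes turn any other segment into t), so the proto-segment is *t.
Verify the candidate proto-form against each daughter:
Kamira: start from *bitilreg.
  rule 1 (unconditioned shift): bitilreg → bitilrey
  rule 2: no change — bitilrey
  rule 3 (vowel merger): bitilrey → bitilriy
  ⇒ Kamira bitilriy
Tadilen: *bitilreg > bitilrey > bisilrey  (by unconditioned shift, intervocalic lenition)
Sekulish: *bitilreg
  bitilreg (rule 1 does not apply)
  bitilreg → bitilrek   [final devoicing]
  bitilrek → bidilrek   [intervocalic voicing]
  giving Sekulish bidilrek.
Only *bitilreg yields all of Kamira bitilriy, Tadilen bisilrey, Sekulish bidilrek.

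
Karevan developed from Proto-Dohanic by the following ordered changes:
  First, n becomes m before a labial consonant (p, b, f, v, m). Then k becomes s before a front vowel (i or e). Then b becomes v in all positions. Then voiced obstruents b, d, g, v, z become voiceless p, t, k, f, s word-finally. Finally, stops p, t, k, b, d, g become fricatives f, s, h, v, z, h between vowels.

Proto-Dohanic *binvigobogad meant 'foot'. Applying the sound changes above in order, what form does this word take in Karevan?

Karevan: *binvigobogad
  binvigobogad → bimvigobogad   [nasal place assimilation]
  bimvigobogad (rule 2 does not apply)
  bimvigobogad → vimvigovogad   [unconditioned shift]
  vimvigovogad → vimvigovogat   [final devoicing]
  vimvigovogat → vimvihovohat   [intervocalic lenition]
  giving Karevan vimvihovohat.

vimvihovohat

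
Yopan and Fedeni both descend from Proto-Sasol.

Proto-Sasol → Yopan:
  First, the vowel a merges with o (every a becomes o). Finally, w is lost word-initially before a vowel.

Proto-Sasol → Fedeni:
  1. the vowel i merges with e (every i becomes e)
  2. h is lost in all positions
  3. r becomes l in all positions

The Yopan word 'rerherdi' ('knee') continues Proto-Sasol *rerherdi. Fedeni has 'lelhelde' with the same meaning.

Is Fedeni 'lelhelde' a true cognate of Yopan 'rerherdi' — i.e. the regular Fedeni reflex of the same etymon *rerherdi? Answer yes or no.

Derive the expected Fedeni reflex of *rerherdi:
Fedeni: *rerherdi
  rerherdi → rerherde   [vowel merger]
  rerherde → rererde   [h-loss]
  rererde → lelelde   [unconditioned shift]
  giving Fedeni lelelde.
The regular Fedeni reflex would be 'lelelde', but the attested form is 'lelhelde'. The correspondence is irregular, so they are not cognates (the Fedeni form has a different source).

no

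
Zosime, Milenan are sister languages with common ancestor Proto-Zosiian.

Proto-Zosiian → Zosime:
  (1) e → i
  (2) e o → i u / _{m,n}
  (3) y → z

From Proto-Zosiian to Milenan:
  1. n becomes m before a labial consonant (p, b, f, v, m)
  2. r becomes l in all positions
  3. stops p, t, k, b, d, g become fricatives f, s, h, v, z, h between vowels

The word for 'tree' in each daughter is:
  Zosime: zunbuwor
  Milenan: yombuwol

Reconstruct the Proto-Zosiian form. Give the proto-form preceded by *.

Position 8: Zosime has r, Milenan has l. Zosime preserves r here (none of its changes turn any other segment into r), so the proto-segment is *r.
Position 1: Zosime has z, Milenan has y. Milenan preserves y here (none of its changes turn any other segment into y), so the proto-segment is *y.
Position 3: Zosime has n, Milenan has m. Zosime preserves n here (none of its changes turn any other segment into n), so the proto-segment is *n.
Continuing position by position gives *yonbuwor; check it forward:
Zosime: *yonbuwor > yunbuwor > zunbuwor  (by pre-nasal raising, unconditioned shift)
Milenan: start from *yonbuwor.
  rule 1 (nasal place assimilation): yonbuwor → yombuwor
  rule 2 (unconditioned shift): yombuwor → yombuwol
  rule 3: no change — yombuwol
  ⇒ Milenan yombuwol
*yonbuwor is the unique common source.

*yonbuwor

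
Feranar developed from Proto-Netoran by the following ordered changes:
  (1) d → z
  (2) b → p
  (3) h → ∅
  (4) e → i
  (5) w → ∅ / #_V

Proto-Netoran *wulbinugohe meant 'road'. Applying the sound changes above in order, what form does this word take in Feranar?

Feranar: *wulbinugohe
  wulbinugohe (rule 1 does not apply)
  wulbinugohe → wulpinugohe   [unconditioned shift]
  wulpinugohe → wulpinugoe   [h-loss]
  wulpinugoe → wulpinugoi   [vowel merger]
  wulpinugoi → ulpinugoi   [glide loss]
  giving Feranar ulpinugoi.

ulpinugoi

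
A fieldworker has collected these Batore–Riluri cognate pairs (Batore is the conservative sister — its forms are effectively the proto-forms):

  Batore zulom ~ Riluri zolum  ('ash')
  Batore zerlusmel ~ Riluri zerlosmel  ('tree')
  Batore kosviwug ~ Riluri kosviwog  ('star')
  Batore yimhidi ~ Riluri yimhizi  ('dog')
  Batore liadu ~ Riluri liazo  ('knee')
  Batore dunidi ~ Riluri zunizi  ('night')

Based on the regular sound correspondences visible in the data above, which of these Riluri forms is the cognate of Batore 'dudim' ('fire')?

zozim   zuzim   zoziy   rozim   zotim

zozim

dunidi ~ zunizi — Batore d corresponds to Riluri z word-initially before a back vowel.
zulom ~ zolum, zerlusmel ~ zerlosmel — Batore u corresponds to Riluri o after a consonant, before a consonant other than r, m, n, p, b, f, v.
yimhidi ~ yimhizi, dunidi ~ zunizi — Batore d corresponds to Riluri z between vowels (before a front vowel).
Applying these to Batore 'dudim':
  dudim → zudim   (d→z word-initially before a back vowel)
  zudim → zodim   (u→o after a consonant, before a consonant other than r, m, n, p, b, f, v)
  zodim → zozim   (d→z between vowels (before a front vowel))
So the Riluri cognate is 'zozim'.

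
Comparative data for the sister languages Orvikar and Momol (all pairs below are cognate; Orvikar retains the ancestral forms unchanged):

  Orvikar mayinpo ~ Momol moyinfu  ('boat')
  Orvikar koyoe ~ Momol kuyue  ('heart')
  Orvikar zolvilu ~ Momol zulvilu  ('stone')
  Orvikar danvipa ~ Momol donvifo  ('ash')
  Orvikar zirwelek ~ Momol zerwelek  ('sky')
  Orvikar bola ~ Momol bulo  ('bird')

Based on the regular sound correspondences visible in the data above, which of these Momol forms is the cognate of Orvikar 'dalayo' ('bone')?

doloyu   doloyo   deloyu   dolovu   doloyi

mayinpo ~ moyinfu — Orvikar a corresponds to Momol o after a consonant, before a consonant other than r, m, n, p, b, f, v.
mayinpo ~ moyinfu — Orvikar o corresponds to Momol u word-finally.
Applying these to Orvikar 'dalayo':
  dalayo → dolayo   (a→o after a consonant, before a consonant other than r, m, n, p, b, f, v)
  dolayo → doloyo   (a→o after a consonant, before a consonant other than r, m, n, p, b, f, v)
  doloyo → doloyu   (o→u word-finally)
So the Momol cognate is 'doloyu'.

doloyu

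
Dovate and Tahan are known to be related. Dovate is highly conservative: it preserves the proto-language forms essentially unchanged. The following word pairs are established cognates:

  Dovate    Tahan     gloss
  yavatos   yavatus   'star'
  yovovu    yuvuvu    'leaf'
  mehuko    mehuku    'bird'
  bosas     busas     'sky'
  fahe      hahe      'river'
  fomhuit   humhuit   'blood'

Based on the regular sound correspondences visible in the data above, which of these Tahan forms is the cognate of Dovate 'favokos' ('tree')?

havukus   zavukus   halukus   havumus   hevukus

havukus

fahe ~ hahe — Dovate f corresponds to Tahan h word-initially before a back vowel.
yavatos ~ yavatus, bosas ~ busas — Dovate o corresponds to Tahan u after a consonant, before a consonant other than r, m, n, p, b, f, v.
Applying these to Dovate 'favokos':
  favokos → havokos   (f→h word-initially before a back vowel)
  havokos → havukos   (o→u after a consonant, before a consonant other than r, m, n, p, b, f, v)
  havukos → havukus   (o→u after a consonant, before a consonant other than r, m, n, p, b, f, v)
So the Tahan cognate is 'havukus'.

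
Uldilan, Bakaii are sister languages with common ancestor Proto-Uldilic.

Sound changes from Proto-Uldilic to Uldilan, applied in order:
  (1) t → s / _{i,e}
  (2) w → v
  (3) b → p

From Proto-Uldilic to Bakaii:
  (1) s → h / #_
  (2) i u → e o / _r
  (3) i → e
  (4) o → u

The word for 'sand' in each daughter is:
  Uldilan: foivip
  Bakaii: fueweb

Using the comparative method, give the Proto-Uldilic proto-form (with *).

Position 3: Uldilan has i, Bakaii has e. Uldilan preserves i here (none of its changes turn any other segment into i), so the proto-segment is *i.
Position 5: Uldilan has i, Bakaii has e. Uldilan preserves i here (none of its changes turn any other segment into i), so the proto-segment is *i.
This points to *foiwib. Verify forward in each daughter:
Uldilan: *foiwib
  foiwib (rule 1 does not apply)
  foiwib → foivib   [unconditioned shift]
  foivib → foivip   [unconditioned shift]
  giving Uldilan foivip.
Bakaii: *foiwib
  foiwib (rule 1 does not apply)
  foiwib (rule 2 does not apply)
  foiwib → foeweb   [vowel merger]
  foeweb → fueweb   [vowel merger]
  giving Bakaii fueweb.
Only *foiwib yields all of Uldilan foivip, Bakaii fueweb.

*foiwib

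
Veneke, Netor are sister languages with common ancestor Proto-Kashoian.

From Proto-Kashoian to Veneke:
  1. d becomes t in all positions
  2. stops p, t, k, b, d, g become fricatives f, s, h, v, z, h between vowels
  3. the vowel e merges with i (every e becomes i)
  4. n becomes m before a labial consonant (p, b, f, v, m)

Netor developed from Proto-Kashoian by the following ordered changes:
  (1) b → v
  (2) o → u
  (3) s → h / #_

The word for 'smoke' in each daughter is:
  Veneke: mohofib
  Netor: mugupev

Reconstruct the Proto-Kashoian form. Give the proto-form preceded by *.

*mogopeb

Position 6: Veneke has i, Netor has e. Netor preserves e here (none of its changes turn any other segment into e), so the proto-segment is *e.
Position 5: Veneke has f, Netor has p. Netor preserves p here (none of its changes turn any other segment into p), so the proto-segment is *p.
Position 7: Veneke has b, Netor has v. Veneke preserves b here (none of its changes turn any other segment into b), so the proto-segment is *b.
Continuing position by position gives *mogopeb; check it forward:
Veneke: *mogopeb > mohofeb > mohofib  (by intervocalic lenition, vowel merger)
Netor: *mogopeb > mogopev > mugupev  (by unconditioned shift, vowel merger)
*mogopeb is the unique common source.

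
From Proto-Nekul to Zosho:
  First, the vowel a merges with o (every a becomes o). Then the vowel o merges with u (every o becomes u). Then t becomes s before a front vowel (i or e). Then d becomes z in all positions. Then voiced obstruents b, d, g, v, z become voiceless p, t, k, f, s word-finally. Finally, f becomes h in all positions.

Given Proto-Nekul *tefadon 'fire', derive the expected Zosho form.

sehuzun

Zosho: *tefadon > tefodon > tefudun > sefudun > sefuzun > sehuzun  (by vowel merger, vowel merger, palatalisation, unconditioned shift, unconditioned shift)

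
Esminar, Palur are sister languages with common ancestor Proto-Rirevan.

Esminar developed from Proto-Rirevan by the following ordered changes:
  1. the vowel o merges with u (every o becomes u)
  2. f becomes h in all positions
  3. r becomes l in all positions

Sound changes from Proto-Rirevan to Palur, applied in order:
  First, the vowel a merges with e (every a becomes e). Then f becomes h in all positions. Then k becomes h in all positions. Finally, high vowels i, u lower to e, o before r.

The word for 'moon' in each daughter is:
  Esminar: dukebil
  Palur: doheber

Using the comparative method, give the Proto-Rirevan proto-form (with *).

Position 3: Esminar has k, Palur has h. Esminar preserves k here (none of its changes turn any other segment into k), so the proto-segment is *k.
Position 2: Esminar has u, Palur has o. Taking the neighbouring segments as reconstructed: Esminar u could go back to *o or *u; Palur o can only go back to *o — the one source consistent with every daughter is *o.
Position 6: Esminar has i, Palur has e. Esminar preserves i here (none of its changes turn any other segment into i), so the proto-segment is *i.
This points to *dokebir. Verify forward in each daughter:
Esminar: *dokebir
  dokebir → dukebir   [vowel merger]
  dukebir (rule 2 does not apply)
  dukebir → dukebil   [unconditioned shift]
  giving Esminar dukebil.
Palur: start from *dokebir.
  rule 1: no change — dokebir
  rule 2: no change — dokebir
  rule 3 (unconditioned shift): dokebir → dohebir
  rule 4 (pre-rhotic lowering): dohebir → doheber
  ⇒ Palur doheber
No other proto-form is consistent with every reflex, so the reconstruction is *dokebir.

*dokebir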